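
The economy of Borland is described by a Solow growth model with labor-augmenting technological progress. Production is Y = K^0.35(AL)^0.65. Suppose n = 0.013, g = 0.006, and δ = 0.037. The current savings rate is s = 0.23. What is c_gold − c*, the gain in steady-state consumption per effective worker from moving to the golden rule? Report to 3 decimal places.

Δc ≈ 0.096

n + g + δ = 0.013 + 0.006 + 0.037 = 0.056.
Current steady state (s = 0.23): k* = (0.23/0.056)^(1/0.65) ≈ 8.7884, y* = 8.7884^0.35 ≈ 2.1398, c* = (1−0.23)·2.1398 ≈ 1.6476.
Setting f'(k) = n+g+δ gives 0.35·k^(0.35−1) = 0.056, hence k_gold = (0.35/0.056)^(1/0.65) ≈ 16.7661.
y_gold = 16.7661^0.35 ≈ 2.6826, c_gold = y_gold − 0.056·k_gold ≈ 1.7437.
Gain: Δc = 1.7437 − 1.6476 ≈ 0.0960.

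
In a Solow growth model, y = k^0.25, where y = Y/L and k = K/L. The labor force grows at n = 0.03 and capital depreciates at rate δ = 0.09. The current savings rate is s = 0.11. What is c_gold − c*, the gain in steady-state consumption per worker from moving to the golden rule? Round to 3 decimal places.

Δc ≈ 0.093

The effective depreciation rate is n + δ = 0.03 + 0.09 = 0.12.
Current steady state (s = 0.11): k* = (0.11/0.12)^(1/0.75) ≈ 0.8905, y* = 0.8905^0.25 ≈ 0.9714, c* = (1−0.11)·0.9714 ≈ 0.8646.
Setting f'(k) = n+δ gives 0.25·k^(0.25−1) = 0.12, hence k_gold = (0.25/0.12)^(1/0.75) ≈ 2.6608.
y_gold = 2.6608^0.25 ≈ 1.2772, c_gold = y_gold − 0.12·k_gold ≈ 0.9579.
Gain: Δc = 0.9579 − 0.8646 ≈ 0.0933.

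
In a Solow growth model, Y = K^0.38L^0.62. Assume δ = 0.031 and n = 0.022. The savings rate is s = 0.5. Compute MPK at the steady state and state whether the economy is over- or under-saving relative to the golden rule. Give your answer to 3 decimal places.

Break-even investment rate: n + δ = 0.022 + 0.031 = 0.053.
Steady-state k*: s·k^0.38 = 0.053·k gives k* = (0.5/0.053)^(1/0.62) ≈ 37.3325.
MPK = 0.38·37.3325^(-0.62) ≈ 0.0403.
MPK < n+δ = 0.053, so the economy is dynamically inefficient (over-saving).

over-saving; MPK ≈ 0.040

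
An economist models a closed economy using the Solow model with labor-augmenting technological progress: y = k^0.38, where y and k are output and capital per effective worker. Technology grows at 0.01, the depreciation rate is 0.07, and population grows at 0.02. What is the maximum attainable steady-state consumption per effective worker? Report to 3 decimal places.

c_gold ≈ 1.405

Capital per effective worker breaks even when investment replaces (n + g + δ)·k; here n + g + δ = 0.1.
Maximizing c = f(k) − (n+g+δ)·k gives f'(k) = n+g+δ, i.e. 0.38·k^(0.38−1) = 0.1, so k_gold = (0.38/0.1)^(1/0.62) ≈ 8.6126.
y_gold = 8.6126^0.38 ≈ 2.2665.
c_gold = y_gold − (n+g+δ)·k_gold = 2.2665 − 0.1·8.6126 ≈ 1.4052.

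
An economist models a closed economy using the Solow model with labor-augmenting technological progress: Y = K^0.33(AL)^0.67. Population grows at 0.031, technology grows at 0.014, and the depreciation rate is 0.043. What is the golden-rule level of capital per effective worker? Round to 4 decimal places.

k_gold ≈ 7.1906

Capital per effective worker breaks even when investment replaces (n + g + δ)·k; here n + g + δ = 0.088.
Golden rule sets MPK = n+g+δ: 0.33·k^(0.33−1) = 0.088, so k_gold = (0.33/0.088)^(1/0.67) ≈ 7.1906.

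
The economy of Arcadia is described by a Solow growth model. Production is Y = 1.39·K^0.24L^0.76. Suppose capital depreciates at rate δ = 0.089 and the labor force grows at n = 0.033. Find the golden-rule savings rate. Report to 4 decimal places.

n + δ = 0.033 + 0.089 = 0.122.
At the golden rule MPK = n+δ, and in any Cobb-Douglas steady state s = (n+δ)·k/y = MPK·k/y = capital's share 0.24.

s_gold = 0.2400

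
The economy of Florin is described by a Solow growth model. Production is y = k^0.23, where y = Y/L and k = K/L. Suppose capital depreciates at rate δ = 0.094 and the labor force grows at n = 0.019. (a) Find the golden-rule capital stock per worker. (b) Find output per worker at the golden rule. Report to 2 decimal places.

(a) k_gold ≈ 2.52; (b) y_gold ≈ 1.24

Capital per worker breaks even when investment replaces (n + δ)·k; here n + δ = 0.113.
At the golden rule the marginal product of capital equals n+δ: 0.23·k^(0.23−1) = 0.113. Solving, k_gold = (0.23/0.113)^(1/0.77) ≈ 2.5168.
y_gold = 2.5168^0.23 ≈ 1.2365.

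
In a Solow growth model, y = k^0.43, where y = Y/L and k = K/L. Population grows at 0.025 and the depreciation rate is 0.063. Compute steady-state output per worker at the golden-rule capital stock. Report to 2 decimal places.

y_gold ≈ 3.31

n + δ = 0.025 + 0.063 = 0.088.
Golden rule sets MPK = n+δ: 0.43·k^(0.43−1) = 0.088, so k_gold = (0.43/0.088)^(1/0.57) ≈ 16.1714.
Output: y_gold = k_gold^0.43 = 16.1714^0.43 ≈ 3.3095.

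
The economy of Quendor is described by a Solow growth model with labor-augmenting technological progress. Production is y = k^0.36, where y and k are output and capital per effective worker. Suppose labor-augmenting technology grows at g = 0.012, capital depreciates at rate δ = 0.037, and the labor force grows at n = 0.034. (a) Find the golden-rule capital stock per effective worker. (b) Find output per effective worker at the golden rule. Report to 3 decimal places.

n + g + δ = 0.034 + 0.012 + 0.037 = 0.083.
Golden rule sets MPK = n+g+δ: 0.36·k^(0.36−1) = 0.083, so k_gold = (0.36/0.083)^(1/0.64) ≈ 9.9006.
y_gold = 9.9006^0.36 ≈ 2.2826.

(a) k_gold ≈ 9.901; (b) y_gold ≈ 2.283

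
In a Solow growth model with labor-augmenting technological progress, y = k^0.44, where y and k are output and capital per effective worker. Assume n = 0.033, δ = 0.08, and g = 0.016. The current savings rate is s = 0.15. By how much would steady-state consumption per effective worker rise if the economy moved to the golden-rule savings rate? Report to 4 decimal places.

Δc ≈ 0.5115

The effective depreciation rate is n + g + δ = 0.033 + 0.016 + 0.08 = 0.129.
Current steady state (s = 0.15): k* = (0.15/0.129)^(1/0.56) ≈ 1.3091, y* = 1.3091^0.44 ≈ 1.1258, c* = (1−0.15)·1.1258 ≈ 0.9569.
Golden rule sets MPK = n+g+δ: 0.44·k^(0.44−1) = 0.129, so k_gold = (0.44/0.129)^(1/0.56) ≈ 8.9442.
y_gold = 8.9442^0.44 ≈ 2.6223, c_gold = y_gold − 0.129·k_gold ≈ 1.4685.
Gain: Δc = 1.4685 − 0.9569 ≈ 0.5115.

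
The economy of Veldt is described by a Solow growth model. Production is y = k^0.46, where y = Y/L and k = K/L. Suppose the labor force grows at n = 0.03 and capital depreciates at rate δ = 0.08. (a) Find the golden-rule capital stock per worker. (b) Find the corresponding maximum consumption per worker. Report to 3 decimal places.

Break-even investment rate: n + δ = 0.03 + 0.08 = 0.11.
Golden rule sets MPK = n+δ: 0.46·k^(0.46−1) = 0.11, so k_gold = (0.46/0.11)^(1/0.54) ≈ 14.1474.
y_gold = 14.1474^0.46 ≈ 3.3831; c_gold = y_gold − 0.11·k_gold ≈ 1.8269.

(a) k_gold ≈ 14.147; (b) c_gold ≈ 1.827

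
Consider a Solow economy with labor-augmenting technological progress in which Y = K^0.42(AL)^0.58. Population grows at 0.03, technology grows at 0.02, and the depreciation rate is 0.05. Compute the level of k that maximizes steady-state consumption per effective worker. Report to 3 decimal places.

k_gold ≈ 11.873

Break-even investment rate: n + g + δ = 0.03 + 0.02 + 0.05 = 0.1.
Maximizing c = f(k) − (n+g+δ)·k gives f'(k) = n+g+δ, i.e. 0.42·k^(0.42−1) = 0.1, so k_gold = (0.42/0.1)^(1/0.58) ≈ 11.8732.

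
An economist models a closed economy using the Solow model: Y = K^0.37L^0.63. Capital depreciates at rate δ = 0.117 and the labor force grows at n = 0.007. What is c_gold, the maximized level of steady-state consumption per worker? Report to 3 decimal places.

Capital per worker breaks even when investment replaces (n + δ)·k; here n + δ = 0.124.
Setting f'(k) = n+δ gives 0.37·k^(0.37−1) = 0.124, hence k_gold = (0.37/0.124)^(1/0.63) ≈ 5.6705.
y_gold = 5.6705^0.37 ≈ 1.9004.
c_gold = y_gold − (n+δ)·k_gold = 1.9004 − 0.124·5.6705 ≈ 1.1972.

c_gold ≈ 1.197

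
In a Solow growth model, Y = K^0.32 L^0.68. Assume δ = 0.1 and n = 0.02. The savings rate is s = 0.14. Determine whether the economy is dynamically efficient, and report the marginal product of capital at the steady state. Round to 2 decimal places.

Capital per worker breaks even when investment replaces (n + δ)·k; here n + δ = 0.12.
Steady-state k*: s·k^0.32 = 0.12·k gives k* = (0.14/0.12)^(1/0.68) ≈ 1.2544.
MPK = 0.32·1.2544^(-0.68) ≈ 0.2743.
MPK > n+δ = 0.12, so the economy is dynamically efficient (under-saving).

dynamically efficient; MPK ≈ 0.27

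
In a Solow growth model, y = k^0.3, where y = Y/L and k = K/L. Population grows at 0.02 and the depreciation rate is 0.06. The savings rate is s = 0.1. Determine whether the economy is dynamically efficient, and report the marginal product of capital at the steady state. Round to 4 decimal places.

The effective depreciation rate is n + δ = 0.02 + 0.06 = 0.08.
Steady-state k*: s·k^0.3 = 0.08·k gives k* = (0.1/0.08)^(1/0.7) ≈ 1.3754.
MPK = 0.3·1.3754^(-0.7) ≈ 0.2400.
MPK > n+δ = 0.08, so the economy is dynamically efficient (under-saving).

dynamically efficient; MPK ≈ 0.2400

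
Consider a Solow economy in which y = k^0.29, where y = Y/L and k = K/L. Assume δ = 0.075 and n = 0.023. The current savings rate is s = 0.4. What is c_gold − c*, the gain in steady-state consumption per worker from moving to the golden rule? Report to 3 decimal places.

The effective depreciation rate is n + δ = 0.023 + 0.075 = 0.098.
Current steady state (s = 0.4): k* = (0.4/0.098)^(1/0.71) ≈ 7.2499, y* = 7.2499^0.29 ≈ 1.7762, c* = (1−0.4)·1.7762 ≈ 1.0657.
At the golden rule the marginal product of capital equals n+δ: 0.29·k^(0.29−1) = 0.098. Solving, k_gold = (0.29/0.098)^(1/0.71) ≈ 4.6092.
y_gold = 4.6092^0.29 ≈ 1.5576, c_gold = y_gold − 0.098·k_gold ≈ 1.1059.
Gain: Δc = 1.1059 − 1.0657 ≈ 0.0402.

Δc ≈ 0.040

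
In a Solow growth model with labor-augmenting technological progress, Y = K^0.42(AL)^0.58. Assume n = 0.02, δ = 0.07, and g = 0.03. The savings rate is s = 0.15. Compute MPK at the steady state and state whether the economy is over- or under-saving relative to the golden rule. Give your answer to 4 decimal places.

under-saving; MPK ≈ 0.3360

Break-even investment rate: n + g + δ = 0.02 + 0.03 + 0.07 = 0.12.
Steady-state k*: s·k^0.42 = 0.12·k gives k* = (0.15/0.12)^(1/0.58) ≈ 1.4692.
MPK = 0.42·1.4692^(-0.58) ≈ 0.3360.
MPK > n+g+δ = 0.12, so the economy is dynamically efficient (under-saving).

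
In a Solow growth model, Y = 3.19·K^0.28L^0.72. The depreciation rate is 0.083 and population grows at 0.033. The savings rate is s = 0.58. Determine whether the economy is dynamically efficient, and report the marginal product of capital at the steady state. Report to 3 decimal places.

Capital per worker breaks even when investment replaces (n + δ)·k; here n + δ = 0.116.
Steady-state k*: s·A·k^0.28 = 0.116·k gives k* = (0.58·3.19/0.116)^(1/0.72) ≈ 46.8275.
MPK = 0.28·3.19·46.8275^(-0.72) ≈ 0.0560.
MPK < n+δ = 0.116, so the economy is dynamically inefficient (over-saving).

dynamically inefficient; MPK ≈ 0.056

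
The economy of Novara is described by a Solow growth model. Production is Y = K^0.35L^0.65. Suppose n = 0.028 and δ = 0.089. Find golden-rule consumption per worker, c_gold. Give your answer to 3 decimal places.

The effective depreciation rate is n + δ = 0.028 + 0.089 = 0.117.
At the golden rule the marginal product of capital equals n+δ: 0.35·k^(0.35−1) = 0.117. Solving, k_gold = (0.35/0.117)^(1/0.65) ≈ 5.3967.
y_gold = 5.3967^0.35 ≈ 1.8040.
c_gold = y_gold − (n+δ)·k_gold = 1.8040 − 0.117·5.3967 ≈ 1.1726.

c_gold ≈ 1.173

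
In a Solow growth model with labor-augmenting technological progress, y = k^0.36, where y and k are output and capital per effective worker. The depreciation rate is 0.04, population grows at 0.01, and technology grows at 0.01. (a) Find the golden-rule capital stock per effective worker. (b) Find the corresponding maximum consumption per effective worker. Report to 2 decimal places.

Break-even investment rate: n + g + δ = 0.01 + 0.01 + 0.04 = 0.06.
Maximizing c = f(k) − (n+g+δ)·k gives f'(k) = n+g+δ, i.e. 0.36·k^(0.36−1) = 0.06, so k_gold = (0.36/0.06)^(1/0.64) ≈ 16.4385.
y_gold = 16.4385^0.36 ≈ 2.7397; c_gold = y_gold − 0.06·k_gold ≈ 1.7534.

(a) k_gold ≈ 16.44; (b) c_gold ≈ 1.75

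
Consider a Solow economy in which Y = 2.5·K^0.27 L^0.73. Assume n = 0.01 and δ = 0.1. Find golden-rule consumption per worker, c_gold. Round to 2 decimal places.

The effective depreciation rate is n + δ = 0.01 + 0.1 = 0.11.
At the golden rule the marginal product of capital equals n+δ: 0.27·2.5·k^(0.27−1) = 0.11. Solving, k_gold = (0.27·2.5/0.11)^(1/0.73) ≈ 12.0041.
y_gold = 2.5·12.0041^0.27 ≈ 4.8906.
c_gold = y_gold − (n+δ)·k_gold = 4.8906 − 0.11·12.0041 ≈ 3.5701.

c_gold ≈ 3.57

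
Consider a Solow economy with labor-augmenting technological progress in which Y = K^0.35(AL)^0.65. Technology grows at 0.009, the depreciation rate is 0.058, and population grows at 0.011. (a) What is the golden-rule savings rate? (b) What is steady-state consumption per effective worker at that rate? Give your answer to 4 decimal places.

(a) s_gold = 0.3500; (b) c_gold ≈ 1.4587

Capital per effective worker breaks even when investment replaces (n + g + δ)·k; here n + g + δ = 0.078.
For Cobb-Douglas, s_gold equals capital's share: s_gold = 0.35.
Golden rule sets MPK = n+g+δ: 0.35·k^(0.35−1) = 0.078, so k_gold = (0.35/0.078)^(1/0.65) ≈ 10.0702.
y_gold = 10.0702^0.35 ≈ 2.2442; c_gold = (1−0.35)·y_gold ≈ 1.4587.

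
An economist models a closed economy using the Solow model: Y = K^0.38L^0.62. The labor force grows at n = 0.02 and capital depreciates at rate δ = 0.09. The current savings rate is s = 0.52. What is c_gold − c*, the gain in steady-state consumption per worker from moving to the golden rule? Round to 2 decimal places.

Break-even investment rate: n + δ = 0.02 + 0.09 = 0.11.
Current steady state (s = 0.52): k* = (0.52/0.11)^(1/0.62) ≈ 12.2485, y* = 12.2485^0.38 ≈ 2.5910, c* = (1−0.52)·2.5910 ≈ 1.2437.
Maximizing c = f(k) − (n+δ)·k gives f'(k) = n+δ, i.e. 0.38·k^(0.38−1) = 0.11, so k_gold = (0.38/0.11)^(1/0.62) ≈ 7.3854.
y_gold = 7.3854^0.38 ≈ 2.1379, c_gold = y_gold − 0.11·k_gold ≈ 1.3255.
Gain: Δc = 1.3255 − 1.2437 ≈ 0.0818.

Δc ≈ 0.08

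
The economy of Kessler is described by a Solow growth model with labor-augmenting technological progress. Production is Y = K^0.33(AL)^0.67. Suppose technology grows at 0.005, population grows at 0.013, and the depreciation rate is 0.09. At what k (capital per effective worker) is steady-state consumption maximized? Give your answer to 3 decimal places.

k_gold ≈ 5.297

Break-even investment rate: n + g + δ = 0.013 + 0.005 + 0.09 = 0.108.
At the golden rule the marginal product of capital equals n+g+δ: 0.33·k^(0.33−1) = 0.108. Solving, k_gold = (0.33/0.108)^(1/0.67) ≈ 5.2968.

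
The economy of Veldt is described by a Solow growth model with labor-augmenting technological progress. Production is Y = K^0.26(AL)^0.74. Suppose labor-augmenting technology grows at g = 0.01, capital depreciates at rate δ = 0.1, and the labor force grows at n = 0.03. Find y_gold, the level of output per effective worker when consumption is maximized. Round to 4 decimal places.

Capital per effective worker breaks even when investment replaces (n + g + δ)·k; here n + g + δ = 0.14.
Golden rule sets MPK = n+g+δ: 0.26·k^(0.26−1) = 0.14, so k_gold = (0.26/0.14)^(1/0.74) ≈ 2.3084.
Output: y_gold = k_gold^0.26 = 2.3084^0.26 ≈ 1.2430.

y_gold ≈ 1.2430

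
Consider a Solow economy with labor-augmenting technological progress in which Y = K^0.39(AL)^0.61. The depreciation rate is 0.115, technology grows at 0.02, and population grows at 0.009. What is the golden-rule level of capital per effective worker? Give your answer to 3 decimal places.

n + g + δ = 0.009 + 0.02 + 0.115 = 0.144.
Golden rule sets MPK = n+g+δ: 0.39·k^(0.39−1) = 0.144, so k_gold = (0.39/0.144)^(1/0.61) ≈ 5.1209.

k_gold ≈ 5.121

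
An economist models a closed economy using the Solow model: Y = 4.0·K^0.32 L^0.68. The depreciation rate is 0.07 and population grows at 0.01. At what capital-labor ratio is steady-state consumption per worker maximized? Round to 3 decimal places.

k_gold ≈ 58.988

Capital per worker breaks even when investment replaces (n + δ)·k; here n + δ = 0.08.
Setting f'(k) = n+δ gives 0.32·4.0·k^(0.32−1) = 0.08, hence k_gold = (0.32·4.0/0.08)^(1/0.68) ≈ 58.9881.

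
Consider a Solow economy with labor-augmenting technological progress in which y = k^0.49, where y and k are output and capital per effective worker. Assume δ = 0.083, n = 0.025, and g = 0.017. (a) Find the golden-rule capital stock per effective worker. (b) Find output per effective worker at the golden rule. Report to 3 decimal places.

(a) k_gold ≈ 14.565; (b) y_gold ≈ 3.716

n + g + δ = 0.025 + 0.017 + 0.083 = 0.125.
Golden rule sets MPK = n+g+δ: 0.49·k^(0.49−1) = 0.125, so k_gold = (0.49/0.125)^(1/0.51) ≈ 14.5648.
y_gold = 14.5648^0.49 ≈ 3.7155.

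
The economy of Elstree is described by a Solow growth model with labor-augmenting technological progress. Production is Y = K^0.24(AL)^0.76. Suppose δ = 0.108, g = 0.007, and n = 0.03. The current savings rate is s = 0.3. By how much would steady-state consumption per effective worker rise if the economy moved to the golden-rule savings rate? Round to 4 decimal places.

Δc ≈ 0.0104

Break-even investment rate: n + g + δ = 0.03 + 0.007 + 0.108 = 0.145.
Current steady state (s = 0.3): k* = (0.3/0.145)^(1/0.76) ≈ 2.6029, y* = 2.6029^0.24 ≈ 1.2581, c* = (1−0.3)·1.2581 ≈ 0.8807.
Golden rule sets MPK = n+g+δ: 0.24·k^(0.24−1) = 0.145, so k_gold = (0.24/0.145)^(1/0.76) ≈ 1.9407.
y_gold = 1.9407^0.24 ≈ 1.1725, c_gold = y_gold − 0.145·k_gold ≈ 0.8911.
Gain: Δc = 0.8911 − 0.8807 ≈ 0.0104.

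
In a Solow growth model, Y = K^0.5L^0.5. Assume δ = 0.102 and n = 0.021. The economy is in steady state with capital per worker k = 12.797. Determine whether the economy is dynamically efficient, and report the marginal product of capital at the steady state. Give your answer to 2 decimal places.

dynamically efficient; MPK ≈ 0.14

The effective depreciation rate is n + δ = 0.021 + 0.102 = 0.123.
MPK = 0.5·k^(0.5−1) = 0.5·12.797^(-0.5) ≈ 0.1398.
MPK > 0.123, so the economy is dynamically efficient (under-saving).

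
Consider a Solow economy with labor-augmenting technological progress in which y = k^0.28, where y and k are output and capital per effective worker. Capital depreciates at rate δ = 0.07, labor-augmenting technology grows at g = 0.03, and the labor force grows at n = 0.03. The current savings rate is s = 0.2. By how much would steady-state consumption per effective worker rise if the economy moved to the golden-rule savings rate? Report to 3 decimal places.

Δc ≈ 0.024

The effective depreciation rate is n + g + δ = 0.03 + 0.03 + 0.07 = 0.13.
Current steady state (s = 0.2): k* = (0.2/0.13)^(1/0.72) ≈ 1.8190, y* = 1.8190^0.28 ≈ 1.1824, c* = (1−0.2)·1.1824 ≈ 0.9459.
Golden rule sets MPK = n+g+δ: 0.28·k^(0.28−1) = 0.13, so k_gold = (0.28/0.13)^(1/0.72) ≈ 2.9027.
y_gold = 2.9027^0.28 ≈ 1.3477, c_gold = y_gold − 0.13·k_gold ≈ 0.9703.
Gain: Δc = 0.9703 − 0.9459 ≈ 0.0244.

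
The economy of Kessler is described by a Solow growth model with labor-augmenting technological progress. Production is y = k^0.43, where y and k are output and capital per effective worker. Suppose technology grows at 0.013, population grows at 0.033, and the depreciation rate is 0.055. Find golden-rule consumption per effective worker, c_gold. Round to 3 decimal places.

c_gold ≈ 1.700

Capital per effective worker breaks even when investment replaces (n + g + δ)·k; here n + g + δ = 0.101.
At the golden rule the marginal product of capital equals n+g+δ: 0.43·k^(0.43−1) = 0.101. Solving, k_gold = (0.43/0.101)^(1/0.57) ≈ 12.6989.
y_gold = 12.6989^0.43 ≈ 2.9828.
c_gold = y_gold − (n+g+δ)·k_gold = 2.9828 − 0.101·12.6989 ≈ 1.7002.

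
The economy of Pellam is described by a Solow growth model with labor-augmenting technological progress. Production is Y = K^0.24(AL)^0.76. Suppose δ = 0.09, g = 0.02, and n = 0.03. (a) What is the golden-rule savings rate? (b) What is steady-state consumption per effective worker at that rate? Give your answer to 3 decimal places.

(a) s_gold = 0.240; (b) c_gold ≈ 0.901

Capital per effective worker breaks even when investment replaces (n + g + δ)·k; here n + g + δ = 0.14.
For Cobb-Douglas, s_gold equals capital's share: s_gold = 0.24.
Golden rule sets MPK = n+g+δ: 0.24·k^(0.24−1) = 0.14, so k_gold = (0.24/0.14)^(1/0.76) ≈ 2.0324.
y_gold = 2.0324^0.24 ≈ 1.1856; c_gold = (1−0.24)·y_gold ≈ 0.9010.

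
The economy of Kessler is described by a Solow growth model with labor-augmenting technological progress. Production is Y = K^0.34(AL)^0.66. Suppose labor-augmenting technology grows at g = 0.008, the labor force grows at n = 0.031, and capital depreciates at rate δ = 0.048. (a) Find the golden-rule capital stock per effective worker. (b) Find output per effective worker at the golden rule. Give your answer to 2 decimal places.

(a) k_gold ≈ 7.89; (b) y_gold ≈ 2.02

Capital per effective worker breaks even when investment replaces (n + g + δ)·k; here n + g + δ = 0.087.
Setting f'(k) = n+g+δ gives 0.34·k^(0.34−1) = 0.087, hence k_gold = (0.34/0.087)^(1/0.66) ≈ 7.8869.
y_gold = 7.8869^0.34 ≈ 2.0181.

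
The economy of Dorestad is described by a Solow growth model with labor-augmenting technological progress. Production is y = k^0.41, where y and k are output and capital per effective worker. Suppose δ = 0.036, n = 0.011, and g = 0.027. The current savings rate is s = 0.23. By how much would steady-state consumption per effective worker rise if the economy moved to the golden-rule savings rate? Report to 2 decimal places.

Break-even investment rate: n + g + δ = 0.011 + 0.027 + 0.036 = 0.074.
Current steady state (s = 0.23): k* = (0.23/0.074)^(1/0.59) ≈ 6.8350, y* = 6.8350^0.41 ≈ 2.1991, c* = (1−0.23)·2.1991 ≈ 1.6933.
Golden rule sets MPK = n+g+δ: 0.41·k^(0.41−1) = 0.074, so k_gold = (0.41/0.074)^(1/0.59) ≈ 18.2078.
y_gold = 18.2078^0.41 ≈ 3.2863, c_gold = y_gold − 0.074·k_gold ≈ 1.9389.
Gain: Δc = 1.9389 − 1.6933 ≈ 0.2456.

Δc ≈ 0.25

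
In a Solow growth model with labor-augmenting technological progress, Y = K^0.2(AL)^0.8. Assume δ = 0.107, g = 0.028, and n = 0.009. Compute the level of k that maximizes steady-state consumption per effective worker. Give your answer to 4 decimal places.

k_gold ≈ 1.5078

Break-even investment rate: n + g + δ = 0.009 + 0.028 + 0.107 = 0.144.
At the golden rule the marginal product of capital equals n+g+δ: 0.2·k^(0.2−1) = 0.144. Solving, k_gold = (0.2/0.144)^(1/0.8) ≈ 1.5078.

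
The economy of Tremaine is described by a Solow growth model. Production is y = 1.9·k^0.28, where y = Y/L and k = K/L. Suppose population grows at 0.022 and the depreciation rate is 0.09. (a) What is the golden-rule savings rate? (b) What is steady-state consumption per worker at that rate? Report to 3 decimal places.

Break-even investment rate: n + δ = 0.022 + 0.09 = 0.112.
For Cobb-Douglas, s_gold equals capital's share: s_gold = 0.28.
Setting f'(k) = n+δ gives 0.28·1.9·k^(0.28−1) = 0.112, hence k_gold = (0.28·1.9/0.112)^(1/0.72) ≈ 8.7067.
y_gold = 1.9·8.7067^0.28 ≈ 3.4827; c_gold = (1−0.28)·y_gold ≈ 2.5075.

(a) s_gold = 0.280; (b) c_gold ≈ 2.508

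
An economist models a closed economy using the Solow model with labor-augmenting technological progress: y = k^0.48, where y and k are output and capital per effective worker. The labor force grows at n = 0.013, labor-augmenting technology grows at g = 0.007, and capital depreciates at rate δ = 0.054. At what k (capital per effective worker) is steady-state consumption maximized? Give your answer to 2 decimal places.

k_gold ≈ 36.44

Capital per effective worker breaks even when investment replaces (n + g + δ)·k; here n + g + δ = 0.074.
Setting f'(k) = n+g+δ gives 0.48·k^(0.48−1) = 0.074, hence k_gold = (0.48/0.074)^(1/0.52) ≈ 36.4382.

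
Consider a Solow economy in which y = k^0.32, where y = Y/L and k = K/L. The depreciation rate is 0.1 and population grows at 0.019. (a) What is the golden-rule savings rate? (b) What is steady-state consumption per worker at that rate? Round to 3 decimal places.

Capital per worker breaks even when investment replaces (n + δ)·k; here n + δ = 0.119.
For Cobb-Douglas, s_gold equals capital's share: s_gold = 0.32.
Setting f'(k) = n+δ gives 0.32·k^(0.32−1) = 0.119, hence k_gold = (0.32/0.119)^(1/0.68) ≈ 4.2832.
y_gold = 4.2832^0.32 ≈ 1.5928; c_gold = (1−0.32)·y_gold ≈ 1.0831.

(a) s_gold = 0.320; (b) c_gold ≈ 1.083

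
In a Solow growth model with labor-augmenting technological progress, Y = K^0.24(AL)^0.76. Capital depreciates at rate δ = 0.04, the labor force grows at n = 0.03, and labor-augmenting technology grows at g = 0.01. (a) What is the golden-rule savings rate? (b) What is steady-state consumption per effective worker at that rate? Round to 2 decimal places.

n + g + δ = 0.03 + 0.01 + 0.04 = 0.08.
For Cobb-Douglas, s_gold equals capital's share: s_gold = 0.24.
Golden rule sets MPK = n+g+δ: 0.24·k^(0.24−1) = 0.08, so k_gold = (0.24/0.08)^(1/0.76) ≈ 4.2442.
y_gold = 4.2442^0.24 ≈ 1.4147; c_gold = (1−0.24)·y_gold ≈ 1.0752.

(a) s_gold = 0.24; (b) c_gold ≈ 1.08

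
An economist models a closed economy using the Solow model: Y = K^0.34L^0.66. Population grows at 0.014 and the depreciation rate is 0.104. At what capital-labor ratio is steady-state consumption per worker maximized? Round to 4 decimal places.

k_gold ≈ 4.9700

The effective depreciation rate is n + δ = 0.014 + 0.104 = 0.118.
At the golden rule the marginal product of capital equals n+δ: 0.34·k^(0.34−1) = 0.118. Solving, k_gold = (0.34/0.118)^(1/0.66) ≈ 4.9700.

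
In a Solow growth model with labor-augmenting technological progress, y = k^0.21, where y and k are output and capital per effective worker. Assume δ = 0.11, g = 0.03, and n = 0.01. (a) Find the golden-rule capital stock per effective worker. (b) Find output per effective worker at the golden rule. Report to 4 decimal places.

n + g + δ = 0.01 + 0.03 + 0.11 = 0.15.
Maximizing c = f(k) − (n+g+δ)·k gives f'(k) = n+g+δ, i.e. 0.21·k^(0.21−1) = 0.15, so k_gold = (0.21/0.15)^(1/0.79) ≈ 1.5310.
y_gold = 1.5310^0.21 ≈ 1.0936.

(a) k_gold ≈ 1.5310; (b) y_gold ≈ 1.0936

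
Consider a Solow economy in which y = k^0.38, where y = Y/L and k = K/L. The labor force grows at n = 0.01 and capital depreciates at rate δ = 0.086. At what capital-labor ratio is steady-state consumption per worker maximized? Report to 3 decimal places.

The effective depreciation rate is n + δ = 0.01 + 0.086 = 0.096.
Setting f'(k) = n+δ gives 0.38·k^(0.38−1) = 0.096, hence k_gold = (0.38/0.096)^(1/0.62) ≈ 9.1988.

k_gold ≈ 9.199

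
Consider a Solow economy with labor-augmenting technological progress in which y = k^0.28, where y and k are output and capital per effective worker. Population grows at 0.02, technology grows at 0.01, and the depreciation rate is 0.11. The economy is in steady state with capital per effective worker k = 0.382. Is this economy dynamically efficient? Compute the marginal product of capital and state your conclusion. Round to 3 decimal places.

dynamically efficient; MPK ≈ 0.560

Capital per effective worker breaks even when investment replaces (n + g + δ)·k; here n + g + δ = 0.14.
MPK = 0.28·k^(0.28−1) = 0.28·0.382^(-0.72) ≈ 0.5599.
MPK > 0.14, so the economy is dynamically efficient (under-saving).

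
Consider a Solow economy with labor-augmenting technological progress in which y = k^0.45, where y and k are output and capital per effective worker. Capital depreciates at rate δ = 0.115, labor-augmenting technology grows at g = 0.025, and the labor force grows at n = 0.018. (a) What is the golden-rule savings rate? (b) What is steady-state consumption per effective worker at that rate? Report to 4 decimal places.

n + g + δ = 0.018 + 0.025 + 0.115 = 0.158.
For Cobb-Douglas, s_gold equals capital's share: s_gold = 0.45.
Golden rule sets MPK = n+g+δ: 0.45·k^(0.45−1) = 0.158, so k_gold = (0.45/0.158)^(1/0.55) ≈ 6.7060.
y_gold = 6.7060^0.45 ≈ 2.3546; c_gold = (1−0.45)·y_gold ≈ 1.2950.

(a) s_gold = 0.4500; (b) c_gold ≈ 1.2950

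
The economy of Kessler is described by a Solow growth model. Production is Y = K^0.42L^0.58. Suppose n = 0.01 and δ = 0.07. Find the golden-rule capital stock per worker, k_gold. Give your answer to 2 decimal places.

k_gold ≈ 17.44

The effective depreciation rate is n + δ = 0.01 + 0.07 = 0.08.
At the golden rule the marginal product of capital equals n+δ: 0.42·k^(0.42−1) = 0.08. Solving, k_gold = (0.42/0.08)^(1/0.58) ≈ 17.4443.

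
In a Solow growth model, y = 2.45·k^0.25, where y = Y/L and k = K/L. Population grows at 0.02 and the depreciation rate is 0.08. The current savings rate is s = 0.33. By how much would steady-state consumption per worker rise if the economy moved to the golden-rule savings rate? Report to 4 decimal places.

Break-even investment rate: n + δ = 0.02 + 0.08 = 0.1.
Current steady state (s = 0.33): k* = (0.33·2.45/0.1)^(1/0.75) ≈ 16.2271, y* = 2.45·16.2271^0.25 ≈ 4.9173, c* = (1−0.33)·4.9173 ≈ 3.2946.
Golden rule sets MPK = n+δ: 0.25·2.45·k^(0.25−1) = 0.1, so k_gold = (0.25·2.45/0.1)^(1/0.75) ≈ 11.2066.
y_gold = 2.45·11.2066^0.25 ≈ 4.4826, c_gold = y_gold − 0.1·k_gold ≈ 3.3620.
Gain: Δc = 3.3620 − 3.2946 ≈ 0.0674.

Δc ≈ 0.0674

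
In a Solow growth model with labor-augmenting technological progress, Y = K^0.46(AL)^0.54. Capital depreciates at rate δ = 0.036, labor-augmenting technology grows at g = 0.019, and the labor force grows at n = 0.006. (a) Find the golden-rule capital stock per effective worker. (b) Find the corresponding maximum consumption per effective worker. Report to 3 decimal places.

The effective depreciation rate is n + g + δ = 0.006 + 0.019 + 0.036 = 0.061.
At the golden rule the marginal product of capital equals n+g+δ: 0.46·k^(0.46−1) = 0.061. Solving, k_gold = (0.46/0.061)^(1/0.54) ≈ 42.1567.
y_gold = 42.1567^0.46 ≈ 5.5903; c_gold = y_gold − 0.061·k_gold ≈ 3.0188.

(a) k_gold ≈ 42.157; (b) c_gold ≈ 3.019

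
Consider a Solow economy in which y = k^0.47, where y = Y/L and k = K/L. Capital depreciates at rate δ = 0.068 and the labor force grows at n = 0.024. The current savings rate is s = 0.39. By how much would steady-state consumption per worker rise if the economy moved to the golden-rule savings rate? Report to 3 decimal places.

Δc ≈ 0.055

Capital per worker breaks even when investment replaces (n + δ)·k; here n + δ = 0.092.
Current steady state (s = 0.39): k* = (0.39/0.092)^(1/0.53) ≈ 15.2595, y* = 15.2595^0.47 ≈ 3.5997, c* = (1−0.39)·3.5997 ≈ 2.1958.
Setting f'(k) = n+δ gives 0.47·k^(0.47−1) = 0.092, hence k_gold = (0.47/0.092)^(1/0.53) ≈ 21.6987.
y_gold = 21.6987^0.47 ≈ 4.2474, c_gold = y_gold − 0.092·k_gold ≈ 2.2511.
Gain: Δc = 2.2511 − 2.1958 ≈ 0.0553.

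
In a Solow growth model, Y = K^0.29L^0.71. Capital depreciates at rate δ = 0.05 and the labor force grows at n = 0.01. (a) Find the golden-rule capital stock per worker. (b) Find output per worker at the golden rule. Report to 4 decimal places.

Break-even investment rate: n + δ = 0.01 + 0.05 = 0.06.
At the golden rule the marginal product of capital equals n+δ: 0.29·k^(0.29−1) = 0.06. Solving, k_gold = (0.29/0.06)^(1/0.71) ≈ 9.1987.
y_gold = 9.1987^0.29 ≈ 1.9032.

(a) k_gold ≈ 9.1987; (b) y_gold ≈ 1.9032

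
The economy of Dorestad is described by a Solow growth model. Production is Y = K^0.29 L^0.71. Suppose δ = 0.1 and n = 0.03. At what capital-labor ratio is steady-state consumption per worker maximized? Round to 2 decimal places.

k_gold ≈ 3.10

n + δ = 0.03 + 0.1 = 0.13.
Maximizing c = f(k) − (n+δ)·k gives f'(k) = n+δ, i.e. 0.29·k^(0.29−1) = 0.13, so k_gold = (0.29/0.13)^(1/0.71) ≈ 3.0959.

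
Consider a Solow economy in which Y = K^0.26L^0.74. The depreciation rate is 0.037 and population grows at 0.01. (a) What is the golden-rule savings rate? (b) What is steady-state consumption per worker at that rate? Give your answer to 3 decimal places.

(a) s_gold = 0.260; (b) c_gold ≈ 1.350

Capital per worker breaks even when investment replaces (n + δ)·k; here n + δ = 0.047.
For Cobb-Douglas, s_gold equals capital's share: s_gold = 0.26.
At the golden rule the marginal product of capital equals n+δ: 0.26·k^(0.26−1) = 0.047. Solving, k_gold = (0.26/0.047)^(1/0.74) ≈ 10.0899.
y_gold = 10.0899^0.26 ≈ 1.8239; c_gold = (1−0.26)·y_gold ≈ 1.3497.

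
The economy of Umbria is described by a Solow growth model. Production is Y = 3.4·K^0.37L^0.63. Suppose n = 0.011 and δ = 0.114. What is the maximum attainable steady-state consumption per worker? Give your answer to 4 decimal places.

Capital per worker breaks even when investment replaces (n + δ)·k; here n + δ = 0.125.
At the golden rule the marginal product of capital equals n+δ: 0.37·3.4·k^(0.37−1) = 0.125. Solving, k_gold = (0.37·3.4/0.125)^(1/0.63) ≈ 39.0570.
y_gold = 3.4·39.0570^0.37 ≈ 13.1949.
c_gold = y_gold − (n+δ)·k_gold = 13.1949 − 0.125·39.0570 ≈ 8.3128.

c_gold ≈ 8.3128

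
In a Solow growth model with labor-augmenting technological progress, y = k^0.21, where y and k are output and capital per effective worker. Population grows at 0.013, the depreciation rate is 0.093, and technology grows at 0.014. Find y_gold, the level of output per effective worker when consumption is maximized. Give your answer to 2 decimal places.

The effective depreciation rate is n + g + δ = 0.013 + 0.014 + 0.093 = 0.12.
Setting f'(k) = n+g+δ gives 0.21·k^(0.21−1) = 0.12, hence k_gold = (0.21/0.12)^(1/0.79) ≈ 2.0307.
Output: y_gold = k_gold^0.21 = 2.0307^0.21 ≈ 1.1604.

y_gold ≈ 1.16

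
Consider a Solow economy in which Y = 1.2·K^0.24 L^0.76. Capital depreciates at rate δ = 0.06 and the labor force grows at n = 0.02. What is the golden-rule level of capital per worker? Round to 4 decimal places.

k_gold ≈ 5.3948

The effective depreciation rate is n + δ = 0.02 + 0.06 = 0.08.
Golden rule sets MPK = n+δ: 0.24·1.2·k^(0.24−1) = 0.08, so k_gold = (0.24·1.2/0.08)^(1/0.76) ≈ 5.3948.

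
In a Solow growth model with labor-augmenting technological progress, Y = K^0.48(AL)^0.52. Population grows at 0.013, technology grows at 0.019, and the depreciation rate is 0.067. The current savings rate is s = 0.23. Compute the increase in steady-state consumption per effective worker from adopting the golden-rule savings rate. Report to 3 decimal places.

Δc ≈ 0.556

The effective depreciation rate is n + g + δ = 0.013 + 0.019 + 0.067 = 0.099.
Current steady state (s = 0.23): k* = (0.23/0.099)^(1/0.52) ≈ 5.0585, y* = 5.0585^0.48 ≈ 2.1774, c* = (1−0.23)·2.1774 ≈ 1.6766.
At the golden rule the marginal product of capital equals n+g+δ: 0.48·k^(0.48−1) = 0.099. Solving, k_gold = (0.48/0.099)^(1/0.52) ≈ 20.8196.
y_gold = 20.8196^0.48 ≈ 4.2941, c_gold = y_gold − 0.099·k_gold ≈ 2.2329.
Gain: Δc = 2.2329 − 1.6766 ≈ 0.5563.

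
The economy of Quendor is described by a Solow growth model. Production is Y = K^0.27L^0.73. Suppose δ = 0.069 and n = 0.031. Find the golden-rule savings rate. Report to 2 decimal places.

Break-even investment rate: n + δ = 0.031 + 0.069 = 0.1.
At the golden rule MPK = n+δ, and in any Cobb-Douglas steady state s = (n+δ)·k/y = MPK·k/y = capital's share 0.27.

s_gold = 0.27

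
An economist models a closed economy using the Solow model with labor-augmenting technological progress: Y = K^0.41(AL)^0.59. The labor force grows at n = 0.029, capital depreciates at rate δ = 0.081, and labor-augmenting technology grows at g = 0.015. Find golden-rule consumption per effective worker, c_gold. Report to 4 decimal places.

c_gold ≈ 1.3469

Break-even investment rate: n + g + δ = 0.029 + 0.015 + 0.081 = 0.125.
At the golden rule the marginal product of capital equals n+g+δ: 0.41·k^(0.41−1) = 0.125. Solving, k_gold = (0.41/0.125)^(1/0.59) ≈ 7.4879.
y_gold = 7.4879^0.41 ≈ 2.2829.
c_gold = y_gold − (n+g+δ)·k_gold = 2.2829 − 0.125·7.4879 ≈ 1.3469.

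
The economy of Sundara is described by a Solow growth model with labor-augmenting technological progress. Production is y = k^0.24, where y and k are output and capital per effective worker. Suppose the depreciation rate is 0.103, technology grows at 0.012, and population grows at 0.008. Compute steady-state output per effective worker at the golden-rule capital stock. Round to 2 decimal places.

Capital per effective worker breaks even when investment replaces (n + g + δ)·k; here n + g + δ = 0.123.
Golden rule sets MPK = n+g+δ: 0.24·k^(0.24−1) = 0.123, so k_gold = (0.24/0.123)^(1/0.76) ≈ 2.4098.
Output: y_gold = k_gold^0.24 = 2.4098^0.24 ≈ 1.2350.

y_gold ≈ 1.24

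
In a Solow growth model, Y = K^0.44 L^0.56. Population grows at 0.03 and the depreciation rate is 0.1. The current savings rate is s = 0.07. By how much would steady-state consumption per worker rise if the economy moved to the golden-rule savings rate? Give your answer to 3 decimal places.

Break-even investment rate: n + δ = 0.03 + 0.1 = 0.13.
Current steady state (s = 0.07): k* = (0.07/0.13)^(1/0.56) ≈ 0.3311, y* = 0.3311^0.44 ≈ 0.6148, c* = (1−0.07)·0.6148 ≈ 0.5718.
Setting f'(k) = n+δ gives 0.44·k^(0.44−1) = 0.13, hence k_gold = (0.44/0.13)^(1/0.56) ≈ 8.8217.
y_gold = 8.8217^0.44 ≈ 2.6064, c_gold = y_gold − 0.13·k_gold ≈ 1.4596.
Gain: Δc = 1.4596 − 0.5718 ≈ 0.8878.

Δc ≈ 0.888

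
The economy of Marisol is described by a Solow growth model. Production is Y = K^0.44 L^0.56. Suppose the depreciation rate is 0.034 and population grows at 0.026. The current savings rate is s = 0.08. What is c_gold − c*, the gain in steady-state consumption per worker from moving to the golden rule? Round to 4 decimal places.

Δc ≈ 1.5263

Capital per worker breaks even when investment replaces (n + δ)·k; here n + δ = 0.06.
Current steady state (s = 0.08): k* = (0.08/0.06)^(1/0.56) ≈ 1.6715, y* = 1.6715^0.44 ≈ 1.2536, c* = (1−0.08)·1.2536 ≈ 1.1533.
Golden rule sets MPK = n+δ: 0.44·k^(0.44−1) = 0.06, so k_gold = (0.44/0.06)^(1/0.56) ≈ 35.0898.
y_gold = 35.0898^0.44 ≈ 4.7850, c_gold = y_gold − 0.06·k_gold ≈ 2.6796.
Gain: Δc = 2.6796 − 1.1533 ≈ 1.5263.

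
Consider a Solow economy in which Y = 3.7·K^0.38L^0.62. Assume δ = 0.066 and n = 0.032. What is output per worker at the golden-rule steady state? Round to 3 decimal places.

y_gold ≈ 18.931

Capital per worker breaks even when investment replaces (n + δ)·k; here n + δ = 0.098.
At the golden rule the marginal product of capital equals n+δ: 0.38·3.7·k^(0.38−1) = 0.098. Solving, k_gold = (0.38·3.7/0.098)^(1/0.62) ≈ 73.4075.
Output: y_gold = 3.7·k_gold^0.38 = 3.7·73.4075^0.38 ≈ 18.9314.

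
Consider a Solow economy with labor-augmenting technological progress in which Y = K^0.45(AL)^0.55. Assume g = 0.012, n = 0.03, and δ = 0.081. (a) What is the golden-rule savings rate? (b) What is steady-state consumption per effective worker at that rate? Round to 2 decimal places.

The effective depreciation rate is n + g + δ = 0.03 + 0.012 + 0.081 = 0.123.
For Cobb-Douglas, s_gold equals capital's share: s_gold = 0.45.
Setting f'(k) = n+g+δ gives 0.45·k^(0.45−1) = 0.123, hence k_gold = (0.45/0.123)^(1/0.55) ≈ 10.5729.
y_gold = 10.5729^0.45 ≈ 2.8899; c_gold = (1−0.45)·y_gold ≈ 1.5895.

(a) s_gold = 0.45; (b) c_gold ≈ 1.59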